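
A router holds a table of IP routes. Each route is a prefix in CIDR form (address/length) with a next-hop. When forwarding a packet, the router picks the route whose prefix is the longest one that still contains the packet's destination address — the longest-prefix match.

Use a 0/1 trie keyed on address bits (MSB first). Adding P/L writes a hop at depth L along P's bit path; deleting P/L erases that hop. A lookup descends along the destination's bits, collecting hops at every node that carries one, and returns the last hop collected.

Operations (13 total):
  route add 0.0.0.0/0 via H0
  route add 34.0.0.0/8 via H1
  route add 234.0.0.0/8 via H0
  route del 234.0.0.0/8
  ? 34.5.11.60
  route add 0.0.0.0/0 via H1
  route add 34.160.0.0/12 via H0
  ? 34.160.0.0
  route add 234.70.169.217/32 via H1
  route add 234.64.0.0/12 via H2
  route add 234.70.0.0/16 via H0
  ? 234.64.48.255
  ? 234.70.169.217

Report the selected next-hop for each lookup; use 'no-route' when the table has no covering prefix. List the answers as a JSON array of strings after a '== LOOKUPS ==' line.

Process each operation:
  add 0.0.0.0/0 -> H0 at depth 0
  add 34.0.0.0/8 -> H1 at depth 8
  add 234.0.0.0/8 -> H0 at depth 8
  - 234.0.0.0/8 clear@8
  Q 34.5.11.60: descend 00100010 ; hops seen [H0,H1] ; pick H1
  add 0.0.0.0/0 -> H1 at depth 0
  add 34.160.0.0/12 -> H0 at depth 12
  Q 34.160.0.0: descend 001000101010 ; hops seen [H1,H1,H0] ; pick H0
  add 234.70.169.217/32 -> H1 at depth 32
  add 234.64.0.0/12 -> H2 at depth 12
  add 234.70.0.0/16 -> H0 at depth 16
  Q 234.64.48.255: descend 1110101001000 ; hops seen [H1,H2] ; pick H2
  Q 234.70.169.217: descend 11101010010001101010100111011001 ; hops seen [H1,H2,H0,H1] ; pick H1

== LOOKUPS ==
["H1","H0","H2","H1"]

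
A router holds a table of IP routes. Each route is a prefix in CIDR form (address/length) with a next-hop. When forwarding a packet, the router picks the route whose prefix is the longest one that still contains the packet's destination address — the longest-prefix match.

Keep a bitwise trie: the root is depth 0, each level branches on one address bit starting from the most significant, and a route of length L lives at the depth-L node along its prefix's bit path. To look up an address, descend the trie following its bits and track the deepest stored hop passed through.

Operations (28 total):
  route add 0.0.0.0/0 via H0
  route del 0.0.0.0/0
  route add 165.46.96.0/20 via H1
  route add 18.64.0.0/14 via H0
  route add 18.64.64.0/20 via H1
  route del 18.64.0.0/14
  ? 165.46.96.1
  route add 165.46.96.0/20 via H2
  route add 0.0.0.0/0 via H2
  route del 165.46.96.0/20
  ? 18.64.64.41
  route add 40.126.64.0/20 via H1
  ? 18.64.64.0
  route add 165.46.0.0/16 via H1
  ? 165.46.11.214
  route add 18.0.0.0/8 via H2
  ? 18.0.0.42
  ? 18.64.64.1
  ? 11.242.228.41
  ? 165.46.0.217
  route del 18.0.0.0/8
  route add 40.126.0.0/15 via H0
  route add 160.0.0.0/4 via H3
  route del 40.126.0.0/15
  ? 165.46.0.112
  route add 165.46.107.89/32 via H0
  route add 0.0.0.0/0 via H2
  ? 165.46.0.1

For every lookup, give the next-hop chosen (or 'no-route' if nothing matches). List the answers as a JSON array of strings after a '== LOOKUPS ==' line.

Apply in order:
  + 0.0.0.0/0 (H0) depth=0
  del 0.0.0.0/0 (clear depth 0)
  + 165.46.96.0/20 (H1) depth=20
  + 18.64.0.0/14 (H0) depth=14
  + 18.64.64.0/20 (H1) depth=20
  del 18.64.0.0/14 (clear depth 14)
  Q 165.46.96.1: descend 10100101001011100110 ; hops seen [H1] ; pick H1
  + 165.46.96.0/20 (H2) depth=20
  + 0.0.0.0/0 (H2) depth=0
  del 165.46.96.0/20 (clear depth 20)
  Q 18.64.64.41: descend 00010010010000000100 ; hops seen [H2,H1] ; pick H1
  + 40.126.64.0/20 (H1) depth=20
  Q 18.64.64.0: descend 00010010010000000100 ; hops seen [H2,H1] ; pick H1
  + 165.46.0.0/16 (H1) depth=16
  Q 165.46.11.214: descend 10100101001011100 ; hops seen [H2,H1] ; pick H1
  + 18.0.0.0/8 (H2) depth=8
  Q 18.0.0.42: descend 000100100 ; hops seen [H2,H2] ; pick H2
  Q 18.64.64.1: descend 00010010010000000100 ; hops seen [H2,H2,H1] ; pick H1
  Q 11.242.228.41: descend 000 ; hops seen [H2] ; pick H2
  Q 165.46.0.217: descend 10100101001011100 ; hops seen [H2,H1] ; pick H1
  del 18.0.0.0/8 (clear depth 8)
  + 40.126.0.0/15 (H0) depth=15
  + 160.0.0.0/4 (H3) depth=4
  del 40.126.0.0/15 (clear depth 15)
  Q 165.46.0.112: descend 10100101001011100 ; hops seen [H2,H3,H1] ; pick H1
  + 165.46.107.89/32 (H0) depth=32
  + 0.0.0.0/0 (H2) depth=0
  Q 165.46.0.1: descend 10100101001011100 ; hops seen [H2,H3,H1] ; pick H1

== LOOKUPS ==
["H1","H1","H1","H1","H2","H1","H2","H1","H1","H1"]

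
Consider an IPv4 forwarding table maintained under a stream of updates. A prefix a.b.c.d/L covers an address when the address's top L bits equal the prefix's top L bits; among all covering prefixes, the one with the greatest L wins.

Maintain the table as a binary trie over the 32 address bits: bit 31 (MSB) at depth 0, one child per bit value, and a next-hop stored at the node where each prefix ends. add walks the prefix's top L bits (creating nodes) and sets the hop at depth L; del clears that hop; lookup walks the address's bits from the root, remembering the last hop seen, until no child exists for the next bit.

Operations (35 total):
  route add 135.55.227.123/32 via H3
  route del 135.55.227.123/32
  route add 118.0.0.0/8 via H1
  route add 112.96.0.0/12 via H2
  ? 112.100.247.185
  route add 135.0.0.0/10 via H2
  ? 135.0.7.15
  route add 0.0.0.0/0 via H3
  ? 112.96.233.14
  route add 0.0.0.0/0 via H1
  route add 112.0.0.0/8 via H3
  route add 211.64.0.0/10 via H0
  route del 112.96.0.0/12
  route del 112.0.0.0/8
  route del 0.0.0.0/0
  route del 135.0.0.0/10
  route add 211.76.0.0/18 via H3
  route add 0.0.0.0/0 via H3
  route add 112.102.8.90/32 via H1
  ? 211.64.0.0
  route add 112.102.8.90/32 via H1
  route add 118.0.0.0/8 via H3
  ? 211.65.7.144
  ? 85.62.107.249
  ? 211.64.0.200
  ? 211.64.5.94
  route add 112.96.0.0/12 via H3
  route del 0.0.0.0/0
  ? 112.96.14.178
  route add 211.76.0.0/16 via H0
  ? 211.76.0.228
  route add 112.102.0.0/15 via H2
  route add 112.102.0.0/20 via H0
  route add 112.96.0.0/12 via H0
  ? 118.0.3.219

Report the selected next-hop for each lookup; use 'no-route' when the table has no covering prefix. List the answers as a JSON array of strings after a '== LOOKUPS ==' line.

Process each operation:
  + 135.55.227.123/32 (H3) depth=32
  del 135.55.227.123/32 (clear depth 32)
  + 118.0.0.0/8 (H1) depth=8
  + 112.96.0.0/12 (H2) depth=12
  lookup 112.100.247.185: bits 011100000110 walk d0:-→d1:-→d2:-→d3:-→d4:-→d5:-→d6:-→d7:-→d8:-→d9:-→d10:-→d11:-→d12:H2 -> H2
  + 135.0.0.0/10 (H2) depth=10
  lookup 135.0.7.15: bits 1000011100 walk d0:-→d1:-→d2:-→d3:-→d4:-→d5:-→d6:-→d7:-→d8:-→d9:-→d10:H2 -> H2
  + 0.0.0.0/0 (H3) depth=0
  lookup 112.96.233.14: bits 011100000110 walk d0:H3→d1:-→d2:-→d3:-→d4:-→d5:-→d6:-→d7:-→d8:-→d9:-→d10:-→d11:-→d12:H2 -> H2
  + 0.0.0.0/0 (H1) depth=0
  + 112.0.0.0/8 (H3) depth=8
  + 211.64.0.0/10 (H0) depth=10
  del 112.96.0.0/12 (clear depth 12)
  del 112.0.0.0/8 (clear depth 8)
  del 0.0.0.0/0 (clear depth 0)
  del 135.0.0.0/10 (clear depth 10)
  + 211.76.0.0/18 (H3) depth=18
  + 0.0.0.0/0 (H3) depth=0
  + 112.102.8.90/32 (H1) depth=32
  lookup 211.64.0.0: bits 110100110100 walk d0:H3→d1:-→d2:-→d3:-→d4:-→d5:-→d6:-→d7:-→d8:-→d9:-→d10:H0→d11:-→d12:- -> H0
  + 112.102.8.90/32 (H1) depth=32
  + 118.0.0.0/8 (H3) depth=8
  lookup 211.65.7.144: bits 110100110100 walk d0:H3→d1:-→d2:-→d3:-→d4:-→d5:-→d6:-→d7:-→d8:-→d9:-→d10:H0→d11:-→d12:- -> H0
  lookup 85.62.107.249: bits 01 walk d0:H3→d1:-→d2:- -> H3
  lookup 211.64.0.200: bits 110100110100 walk d0:H3→d1:-→d2:-→d3:-→d4:-→d5:-→d6:-→d7:-→d8:-→d9:-→d10:H0→d11:-→d12:- -> H0
  lookup 211.64.5.94: bits 110100110100 walk d0:H3→d1:-→d2:-→d3:-→d4:-→d5:-→d6:-→d7:-→d8:-→d9:-→d10:H0→d11:-→d12:- -> H0
  + 112.96.0.0/12 (H3) depth=12
  del 0.0.0.0/0 (clear depth 0)
  lookup 112.96.14.178: bits 0111000001100 walk d0:-→d1:-→d2:-→d3:-→d4:-→d5:-→d6:-→d7:-→d8:-→d9:-→d10:-→d11:-→d12:H3→d13:- -> H3
  + 211.76.0.0/16 (H0) depth=16
  lookup 211.76.0.228: bits 110100110100110000 walk d0:-→d1:-→d2:-→d3:-→d4:-→d5:-→d6:-→d7:-→d8:-→d9:-→d10:H0→d11:-→d12:-→d13:-→d14:-→d15:-→d16:H0→d17:-→d18:H3 -> H3
  + 112.102.0.0/15 (H2) depth=15
  + 112.102.0.0/20 (H0) depth=20
  + 112.96.0.0/12 (H0) depth=12
  lookup 118.0.3.219: bits 01110110 walk d0:-→d1:-→d2:-→d3:-→d4:-→d5:-→d6:-→d7:-→d8:H3 -> H3

== LOOKUPS ==
["H2","H2","H2","H0","H0","H3","H0","H0","H3","H3","H3"]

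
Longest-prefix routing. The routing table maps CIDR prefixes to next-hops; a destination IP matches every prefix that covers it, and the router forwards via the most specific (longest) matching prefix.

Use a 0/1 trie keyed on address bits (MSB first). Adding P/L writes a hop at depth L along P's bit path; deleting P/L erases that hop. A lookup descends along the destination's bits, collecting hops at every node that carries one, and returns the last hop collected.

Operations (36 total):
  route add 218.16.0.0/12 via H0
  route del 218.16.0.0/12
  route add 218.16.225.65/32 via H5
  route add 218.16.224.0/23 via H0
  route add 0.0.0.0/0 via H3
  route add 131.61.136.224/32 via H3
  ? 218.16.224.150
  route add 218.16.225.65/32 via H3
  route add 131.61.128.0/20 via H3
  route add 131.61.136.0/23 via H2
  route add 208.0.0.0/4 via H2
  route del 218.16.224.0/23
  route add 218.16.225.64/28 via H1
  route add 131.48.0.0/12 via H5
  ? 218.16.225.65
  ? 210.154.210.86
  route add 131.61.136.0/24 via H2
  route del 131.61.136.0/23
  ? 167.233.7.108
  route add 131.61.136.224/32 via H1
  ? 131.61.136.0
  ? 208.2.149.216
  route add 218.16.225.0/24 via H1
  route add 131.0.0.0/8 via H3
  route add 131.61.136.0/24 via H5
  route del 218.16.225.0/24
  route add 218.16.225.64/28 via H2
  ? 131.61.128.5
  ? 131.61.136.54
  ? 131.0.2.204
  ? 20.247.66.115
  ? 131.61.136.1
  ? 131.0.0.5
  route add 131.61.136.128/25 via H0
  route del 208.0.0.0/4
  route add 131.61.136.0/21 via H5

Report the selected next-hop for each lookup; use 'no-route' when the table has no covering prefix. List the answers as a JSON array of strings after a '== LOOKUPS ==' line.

Process each operation:
  + 218.16.0.0/12 (H0) depth=12
  del 218.16.0.0/12 (clear depth 12)
  + 218.16.225.65/32 (H5) depth=32
  + 218.16.224.0/23 (H0) depth=23
  + 0.0.0.0/0 (H3) depth=0
  + 131.61.136.224/32 (H3) depth=32
  Q 218.16.224.150: descend 11011010000100001110000 ; hops seen [H3,H0] ; pick H0
  + 218.16.225.65/32 (H3) depth=32
  + 131.61.128.0/20 (H3) depth=20
  + 131.61.136.0/23 (H2) depth=23
  + 208.0.0.0/4 (H2) depth=4
  del 218.16.224.0/23 (clear depth 23)
  + 218.16.225.64/28 (H1) depth=28
  + 131.48.0.0/12 (H5) depth=12
  Q 218.16.225.65: descend 11011010000100001110000101000001 ; hops seen [H3,H2,H1,H3] ; pick H3
  Q 210.154.210.86: descend 1101 ; hops seen [H3,H2] ; pick H2
  + 131.61.136.0/24 (H2) depth=24
  del 131.61.136.0/23 (clear depth 23)
  Q 167.233.7.108: descend 10 ; hops seen [H3] ; pick H3
  + 131.61.136.224/32 (H1) depth=32
  Q 131.61.136.0: descend 100000110011110110001000 ; hops seen [H3,H5,H3,H2] ; pick H2
  Q 208.2.149.216: descend 1101 ; hops seen [H3,H2] ; pick H2
  + 218.16.225.0/24 (H1) depth=24
  + 131.0.0.0/8 (H3) depth=8
  + 131.61.136.0/24 (H5) depth=24
  del 218.16.225.0/24 (clear depth 24)
  + 218.16.225.64/28 (H2) depth=28
  Q 131.61.128.5: descend 10000011001111011000 ; hops seen [H3,H3,H5,H3] ; pick H3
  Q 131.61.136.54: descend 100000110011110110001000 ; hops seen [H3,H3,H5,H3,H5] ; pick H5
  Q 131.0.2.204: descend 1000001100 ; hops seen [H3,H3] ; pick H3
  Q 20.247.66.115: descend ε ; hops seen [H3] ; pick H3
  Q 131.61.136.1: descend 100000110011110110001000 ; hops seen [H3,H3,H5,H3,H5] ; pick H5
  Q 131.0.0.5: descend 1000001100 ; hops seen [H3,H3] ; pick H3
  + 131.61.136.128/25 (H0) depth=25
  del 208.0.0.0/4 (clear depth 4)
  + 131.61.136.0/21 (H5) depth=21

== LOOKUPS ==
["H0","H3","H2","H3","H2","H2","H3","H5","H3","H3","H5","H3"]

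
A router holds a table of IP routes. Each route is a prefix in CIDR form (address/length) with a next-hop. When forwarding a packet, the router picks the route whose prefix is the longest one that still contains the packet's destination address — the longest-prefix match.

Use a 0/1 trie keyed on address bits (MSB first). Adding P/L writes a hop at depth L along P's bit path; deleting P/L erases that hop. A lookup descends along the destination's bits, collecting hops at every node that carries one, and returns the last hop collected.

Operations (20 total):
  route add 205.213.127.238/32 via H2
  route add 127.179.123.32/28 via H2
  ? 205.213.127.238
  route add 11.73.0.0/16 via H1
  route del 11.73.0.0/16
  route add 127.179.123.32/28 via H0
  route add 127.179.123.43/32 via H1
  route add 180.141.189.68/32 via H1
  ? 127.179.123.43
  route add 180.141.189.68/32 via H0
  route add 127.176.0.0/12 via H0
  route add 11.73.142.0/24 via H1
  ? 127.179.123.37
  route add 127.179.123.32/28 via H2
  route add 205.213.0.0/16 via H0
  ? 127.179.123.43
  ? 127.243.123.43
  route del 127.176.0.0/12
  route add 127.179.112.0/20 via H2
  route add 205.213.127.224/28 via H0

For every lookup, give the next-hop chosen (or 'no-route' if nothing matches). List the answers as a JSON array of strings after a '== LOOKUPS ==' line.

Trace:
  add 205.213.127.238/32 -> H2 at depth 32
  add 127.179.123.32/28 -> H2 at depth 28
  ? 205.213.127.238  path d0:-→d1:-→d2:-→d3:-→d4:-→d5:-→d6:-→d7:-→d8:-→d9:-→d10:-→d11:-→d12:-→d13:-→d14:-→d15:-→d16:-→d17:-→d18:-→d19:-→d20:-→d21:-→d22:-→d23:-→d24:-→d25:-→d26:-→d27:-→d28:-→d29:-→d30:-→d31:-→d32:H2  best=H2
  add 11.73.0.0/16 -> H1 at depth 16
  - 11.73.0.0/16 clear@16
  add 127.179.123.32/28 -> H0 at depth 28
  add 127.179.123.43/32 -> H1 at depth 32
  add 180.141.189.68/32 -> H1 at depth 32
  ? 127.179.123.43  path d0:-→d1:-→d2:-→d3:-→d4:-→d5:-→d6:-→d7:-→d8:-→d9:-→d10:-→d11:-→d12:-→d13:-→d14:-→d15:-→d16:-→d17:-→d18:-→d19:-→d20:-→d21:-→d22:-→d23:-→d24:-→d25:-→d26:-→d27:-→d28:H0→d29:-→d30:-→d31:-→d32:H1  best=H1
  add 180.141.189.68/32 -> H0 at depth 32
  add 127.176.0.0/12 -> H0 at depth 12
  add 11.73.142.0/24 -> H1 at depth 24
  ? 127.179.123.37  path d0:-→d1:-→d2:-→d3:-→d4:-→d5:-→d6:-→d7:-→d8:-→d9:-→d10:-→d11:-→d12:H0→d13:-→d14:-→d15:-→d16:-→d17:-→d18:-→d19:-→d20:-→d21:-→d22:-→d23:-→d24:-→d25:-→d26:-→d27:-→d28:H0  best=H0
  add 127.179.123.32/28 -> H2 at depth 28
  add 205.213.0.0/16 -> H0 at depth 16
  ? 127.179.123.43  path d0:-→d1:-→d2:-→d3:-→d4:-→d5:-→d6:-→d7:-→d8:-→d9:-→d10:-→d11:-→d12:H0→d13:-→d14:-→d15:-→d16:-→d17:-→d18:-→d19:-→d20:-→d21:-→d22:-→d23:-→d24:-→d25:-→d26:-→d27:-→d28:H2→d29:-→d30:-→d31:-→d32:H1  best=H1
  ? 127.243.123.43  path d0:-→d1:-→d2:-→d3:-→d4:-→d5:-→d6:-→d7:-→d8:-→d9:-  best=no-route
  - 127.176.0.0/12 clear@12
  add 127.179.112.0/20 -> H2 at depth 20
  add 205.213.127.224/28 -> H0 at depth 28

== LOOKUPS ==
["H2","H1","H0","H1","no-route"]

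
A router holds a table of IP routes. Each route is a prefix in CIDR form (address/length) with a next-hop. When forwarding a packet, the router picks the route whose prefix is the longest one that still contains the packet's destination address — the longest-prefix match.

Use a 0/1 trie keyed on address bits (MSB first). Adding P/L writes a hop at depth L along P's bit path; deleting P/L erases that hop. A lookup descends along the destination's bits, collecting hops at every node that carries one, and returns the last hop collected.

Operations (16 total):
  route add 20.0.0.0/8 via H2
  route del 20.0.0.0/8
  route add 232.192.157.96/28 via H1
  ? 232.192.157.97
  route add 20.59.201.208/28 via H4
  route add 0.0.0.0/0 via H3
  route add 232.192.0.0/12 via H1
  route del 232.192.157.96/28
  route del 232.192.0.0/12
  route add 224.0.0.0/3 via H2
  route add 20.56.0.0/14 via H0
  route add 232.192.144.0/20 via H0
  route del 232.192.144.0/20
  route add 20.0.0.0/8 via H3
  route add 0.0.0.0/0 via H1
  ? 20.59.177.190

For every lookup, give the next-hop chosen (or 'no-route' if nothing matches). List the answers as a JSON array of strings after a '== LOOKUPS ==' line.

Apply in order:
  + 20.0.0.0/8 (H2) depth=8
  del 20.0.0.0/8 (clear depth 8)
  + 232.192.157.96/28 (H1) depth=28
  ? 232.192.157.97  path d0:-→d1:-→d2:-→d3:-→d4:-→d5:-→d6:-→d7:-→d8:-→d9:-→d10:-→d11:-→d12:-→d13:-→d14:-→d15:-→d16:-→d17:-→d18:-→d19:-→d20:-→d21:-→d22:-→d23:-→d24:-→d25:-→d26:-→d27:-→d28:H1  best=H1
  + 20.59.201.208/28 (H4) depth=28
  + 0.0.0.0/0 (H3) depth=0
  + 232.192.0.0/12 (H1) depth=12
  del 232.192.157.96/28 (clear depth 28)
  del 232.192.0.0/12 (clear depth 12)
  + 224.0.0.0/3 (H2) depth=3
  + 20.56.0.0/14 (H0) depth=14
  + 232.192.144.0/20 (H0) depth=20
  del 232.192.144.0/20 (clear depth 20)
  + 20.0.0.0/8 (H3) depth=8
  + 0.0.0.0/0 (H1) depth=0
  ? 20.59.177.190  path d0:H1→d1:-→d2:-→d3:-→d4:-→d5:-→d6:-→d7:-→d8:H3→d9:-→d10:-→d11:-→d12:-→d13:-→d14:H0→d15:-→d16:-→d17:-  best=H0

== LOOKUPS ==
["H1","H0"]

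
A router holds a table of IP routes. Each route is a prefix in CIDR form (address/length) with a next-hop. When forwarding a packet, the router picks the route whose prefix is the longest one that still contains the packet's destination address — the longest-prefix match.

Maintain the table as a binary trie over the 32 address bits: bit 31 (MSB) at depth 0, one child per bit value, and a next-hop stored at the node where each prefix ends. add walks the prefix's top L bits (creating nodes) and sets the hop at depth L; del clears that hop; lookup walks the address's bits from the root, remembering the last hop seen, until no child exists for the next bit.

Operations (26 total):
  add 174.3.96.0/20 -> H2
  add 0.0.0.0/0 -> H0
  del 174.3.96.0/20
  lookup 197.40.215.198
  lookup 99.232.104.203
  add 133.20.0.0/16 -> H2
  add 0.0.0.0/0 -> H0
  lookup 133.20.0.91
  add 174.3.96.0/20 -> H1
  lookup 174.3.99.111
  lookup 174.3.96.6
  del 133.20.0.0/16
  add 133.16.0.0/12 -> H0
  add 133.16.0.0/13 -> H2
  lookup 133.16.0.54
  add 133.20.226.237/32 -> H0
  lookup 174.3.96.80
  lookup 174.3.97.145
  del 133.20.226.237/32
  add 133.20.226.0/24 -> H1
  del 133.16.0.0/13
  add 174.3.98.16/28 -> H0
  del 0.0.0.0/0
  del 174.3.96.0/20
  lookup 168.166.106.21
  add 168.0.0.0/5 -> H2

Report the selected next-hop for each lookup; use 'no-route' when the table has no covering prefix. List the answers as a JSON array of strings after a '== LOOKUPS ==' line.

Process each operation:
  add 174.3.96.0/20 -> H2 at depth 20
  add 0.0.0.0/0 -> H0 at depth 0
  - 174.3.96.0/20 clear@20
  Q 197.40.215.198: descend 1 ; hops seen [H0] ; pick H0
  Q 99.232.104.203: descend ε ; hops seen [H0] ; pick H0
  add 133.20.0.0/16 -> H2 at depth 16
  add 0.0.0.0/0 -> H0 at depth 0
  Q 133.20.0.91: descend 1000010100010100 ; hops seen [H0,H2] ; pick H2
  add 174.3.96.0/20 -> H1 at depth 20
  Q 174.3.99.111: descend 10101110000000110110 ; hops seen [H0,H1] ; pick H1
  Q 174.3.96.6: descend 10101110000000110110 ; hops seen [H0,H1] ; pick H1
  - 133.20.0.0/16 clear@16
  add 133.16.0.0/12 -> H0 at depth 12
  add 133.16.0.0/13 -> H2 at depth 13
  Q 133.16.0.54: descend 1000010100010 ; hops seen [H0,H0,H2] ; pick H2
  add 133.20.226.237/32 -> H0 at depth 32
  Q 174.3.96.80: descend 10101110000000110110 ; hops seen [H0,H1] ; pick H1
  Q 174.3.97.145: descend 10101110000000110110 ; hops seen [H0,H1] ; pick H1
  - 133.20.226.237/32 clear@32
  add 133.20.226.0/24 -> H1 at depth 24
  - 133.16.0.0/13 clear@13
  add 174.3.98.16/28 -> H0 at depth 28
  - 0.0.0.0/0 clear@0
  - 174.3.96.0/20 clear@20
  Q 168.166.106.21: descend 10101 ; hops seen [∅] ; pick no-route
  add 168.0.0.0/5 -> H2 at depth 5

== LOOKUPS ==
["H0","H0","H2","H1","H1","H2","H1","H1","no-route"]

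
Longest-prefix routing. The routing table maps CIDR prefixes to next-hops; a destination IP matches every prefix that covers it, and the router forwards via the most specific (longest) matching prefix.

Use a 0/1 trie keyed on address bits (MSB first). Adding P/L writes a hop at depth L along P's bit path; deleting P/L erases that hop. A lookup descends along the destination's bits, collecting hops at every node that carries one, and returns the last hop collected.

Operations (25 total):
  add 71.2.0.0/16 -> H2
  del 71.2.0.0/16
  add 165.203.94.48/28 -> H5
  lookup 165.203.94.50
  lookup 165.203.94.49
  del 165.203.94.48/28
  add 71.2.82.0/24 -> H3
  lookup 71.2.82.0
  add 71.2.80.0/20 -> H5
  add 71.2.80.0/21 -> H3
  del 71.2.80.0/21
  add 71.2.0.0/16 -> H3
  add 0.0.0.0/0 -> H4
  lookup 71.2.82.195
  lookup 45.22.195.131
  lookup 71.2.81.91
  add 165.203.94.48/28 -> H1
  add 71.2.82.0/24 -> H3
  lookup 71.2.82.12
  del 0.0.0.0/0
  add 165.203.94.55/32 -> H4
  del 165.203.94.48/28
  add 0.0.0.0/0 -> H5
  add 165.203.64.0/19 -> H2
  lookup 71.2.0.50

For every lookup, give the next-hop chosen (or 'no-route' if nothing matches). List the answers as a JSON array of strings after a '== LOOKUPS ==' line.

Process each operation:
  add 71.2.0.0/16 -> H2 at depth 16
  del 71.2.0.0/16 (clear depth 16)
  add 165.203.94.48/28 -> H5 at depth 28
  lookup 165.203.94.50: bits 1010010111001011010111100011 walk d0:-→d1:-→d2:-→d3:-→d4:-→d5:-→d6:-→d7:-→d8:-→d9:-→d10:-→d11:-→d12:-→d13:-→d14:-→d15:-→d16:-→d17:-→d18:-→d19:-→d20:-→d21:-→d22:-→d23:-→d24:-→d25:-→d26:-→d27:-→d28:H5 -> H5
  lookup 165.203.94.49: bits 1010010111001011010111100011 walk d0:-→d1:-→d2:-→d3:-→d4:-→d5:-→d6:-→d7:-→d8:-→d9:-→d10:-→d11:-→d12:-→d13:-→d14:-→d15:-→d16:-→d17:-→d18:-→d19:-→d20:-→d21:-→d22:-→d23:-→d24:-→d25:-→d26:-→d27:-→d28:H5 -> H5
  del 165.203.94.48/28 (clear depth 28)
  add 71.2.82.0/24 -> H3 at depth 24
  lookup 71.2.82.0: bits 010001110000001001010010 walk d0:-→d1:-→d2:-→d3:-→d4:-→d5:-→d6:-→d7:-→d8:-→d9:-→d10:-→d11:-→d12:-→d13:-→d14:-→d15:-→d16:-→d17:-→d18:-→d19:-→d20:-→d21:-→d22:-→d23:-→d24:H3 -> H3
  add 71.2.80.0/20 -> H5 at depth 20
  add 71.2.80.0/21 -> H3 at depth 21
  del 71.2.80.0/21 (clear depth 21)
  add 71.2.0.0/16 -> H3 at depth 16
  add 0.0.0.0/0 -> H4 at depth 0
  lookup 71.2.82.195: bits 010001110000001001010010 walk d0:H4→d1:-→d2:-→d3:-→d4:-→d5:-→d6:-→d7:-→d8:-→d9:-→d10:-→d11:-→d12:-→d13:-→d14:-→d15:-→d16:H3→d17:-→d18:-→d19:-→d20:H5→d21:-→d22:-→d23:-→d24:H3 -> H3
  lookup 45.22.195.131: bits 0 walk d0:H4→d1:- -> H4
  lookup 71.2.81.91: bits 0100011100000010010100 walk d0:H4→d1:-→d2:-→d3:-→d4:-→d5:-→d6:-→d7:-→d8:-→d9:-→d10:-→d11:-→d12:-→d13:-→d14:-→d15:-→d16:H3→d17:-→d18:-→d19:-→d20:H5→d21:-→d22:- -> H5
  add 165.203.94.48/28 -> H1 at depth 28
  add 71.2.82.0/24 -> H3 at depth 24
  lookup 71.2.82.12: bits 010001110000001001010010 walk d0:H4→d1:-→d2:-→d3:-→d4:-→d5:-→d6:-→d7:-→d8:-→d9:-→d10:-→d11:-→d12:-→d13:-→d14:-→d15:-→d16:H3→d17:-→d18:-→d19:-→d20:H5→d21:-→d22:-→d23:-→d24:H3 -> H3
  del 0.0.0.0/0 (clear depth 0)
  add 165.203.94.55/32 -> H4 at depth 32
  del 165.203.94.48/28 (clear depth 28)
  add 0.0.0.0/0 -> H5 at depth 0
  add 165.203.64.0/19 -> H2 at depth 19
  lookup 71.2.0.50: bits 01000111000000100 walk d0:H5→d1:-→d2:-→d3:-→d4:-→d5:-→d6:-→d7:-→d8:-→d9:-→d10:-→d11:-→d12:-→d13:-→d14:-→d15:-→d16:H3→d17:- -> H3

== LOOKUPS ==
["H5","H5","H3","H3","H4","H5","H3","H3"]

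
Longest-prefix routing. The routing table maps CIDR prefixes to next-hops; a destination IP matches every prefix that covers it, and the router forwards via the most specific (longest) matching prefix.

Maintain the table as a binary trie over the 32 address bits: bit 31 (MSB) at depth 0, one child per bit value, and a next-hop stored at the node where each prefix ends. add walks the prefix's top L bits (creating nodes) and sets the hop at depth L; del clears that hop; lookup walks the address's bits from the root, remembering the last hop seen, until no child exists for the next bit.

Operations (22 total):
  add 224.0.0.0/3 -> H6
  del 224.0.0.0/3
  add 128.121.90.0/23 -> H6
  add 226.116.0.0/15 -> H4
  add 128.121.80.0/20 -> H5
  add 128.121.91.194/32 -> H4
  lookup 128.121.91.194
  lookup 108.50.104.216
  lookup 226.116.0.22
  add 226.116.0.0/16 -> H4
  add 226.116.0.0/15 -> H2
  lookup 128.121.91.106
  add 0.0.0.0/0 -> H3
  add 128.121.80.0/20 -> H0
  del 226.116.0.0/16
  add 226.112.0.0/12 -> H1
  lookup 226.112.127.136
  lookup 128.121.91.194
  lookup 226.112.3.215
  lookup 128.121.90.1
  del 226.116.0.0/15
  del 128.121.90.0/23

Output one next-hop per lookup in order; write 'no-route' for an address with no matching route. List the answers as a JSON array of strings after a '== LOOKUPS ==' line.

Process each operation:
  + 224.0.0.0/3 (H6) depth=3
  del 224.0.0.0/3 (clear depth 3)
  + 128.121.90.0/23 (H6) depth=23
  + 226.116.0.0/15 (H4) depth=15
  + 128.121.80.0/20 (H5) depth=20
  + 128.121.91.194/32 (H4) depth=32
  Q 128.121.91.194: descend 10000000011110010101101111000010 ; hops seen [H5,H6,H4] ; pick H4
  Q 108.50.104.216: descend ε ; hops seen [∅] ; pick no-route
  Q 226.116.0.22: descend 111000100111010 ; hops seen [H4] ; pick H4
  + 226.116.0.0/16 (H4) depth=16
  + 226.116.0.0/15 (H2) depth=15
  Q 128.121.91.106: descend 100000000111100101011011 ; hops seen [H5,H6] ; pick H6
  + 0.0.0.0/0 (H3) depth=0
  + 128.121.80.0/20 (H0) depth=20
  del 226.116.0.0/16 (clear depth 16)
  + 226.112.0.0/12 (H1) depth=12
  Q 226.112.127.136: descend 1110001001110 ; hops seen [H3,H1] ; pick H1
  Q 128.121.91.194: descend 10000000011110010101101111000010 ; hops seen [H3,H0,H6,H4] ; pick H4
  Q 226.112.3.215: descend 1110001001110 ; hops seen [H3,H1] ; pick H1
  Q 128.121.90.1: descend 10000000011110010101101 ; hops seen [H3,H0,H6] ; pick H6
  del 226.116.0.0/15 (clear depth 15)
  del 128.121.90.0/23 (clear depth 23)

== LOOKUPS ==
["H4","no-route","H4","H6","H1","H4","H1","H6"]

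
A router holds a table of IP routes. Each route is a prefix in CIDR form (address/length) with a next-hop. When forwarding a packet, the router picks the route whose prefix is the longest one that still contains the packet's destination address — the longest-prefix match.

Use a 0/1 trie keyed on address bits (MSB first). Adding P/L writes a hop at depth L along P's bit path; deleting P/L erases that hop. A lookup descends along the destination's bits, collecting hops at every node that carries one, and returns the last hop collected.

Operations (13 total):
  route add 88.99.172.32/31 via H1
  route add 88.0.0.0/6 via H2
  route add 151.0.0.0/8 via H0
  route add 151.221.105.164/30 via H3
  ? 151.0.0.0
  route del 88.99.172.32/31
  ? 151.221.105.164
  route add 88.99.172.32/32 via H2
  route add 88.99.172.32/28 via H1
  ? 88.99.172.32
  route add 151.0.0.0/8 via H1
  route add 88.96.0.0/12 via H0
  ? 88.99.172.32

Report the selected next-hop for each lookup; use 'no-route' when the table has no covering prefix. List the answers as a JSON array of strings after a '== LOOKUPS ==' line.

Trace:
  + 88.99.172.32/31 (H1) depth=31
  + 88.0.0.0/6 (H2) depth=6
  + 151.0.0.0/8 (H0) depth=8
  + 151.221.105.164/30 (H3) depth=30
  Q 151.0.0.0: descend 10010111 ; hops seen [H0] ; pick H0
  del 88.99.172.32/31 (clear depth 31)
  Q 151.221.105.164: descend 100101111101110101101001101001 ; hops seen [H0,H3] ; pick H3
  + 88.99.172.32/32 (H2) depth=32
  + 88.99.172.32/28 (H1) depth=28
  Q 88.99.172.32: descend 01011000011000111010110000100000 ; hops seen [H2,H1,H2] ; pick H2
  + 151.0.0.0/8 (H1) depth=8
  + 88.96.0.0/12 (H0) depth=12
  Q 88.99.172.32: descend 01011000011000111010110000100000 ; hops seen [H2,H0,H1,H2] ; pick H2

== LOOKUPS ==
["H0","H3","H2","H2"]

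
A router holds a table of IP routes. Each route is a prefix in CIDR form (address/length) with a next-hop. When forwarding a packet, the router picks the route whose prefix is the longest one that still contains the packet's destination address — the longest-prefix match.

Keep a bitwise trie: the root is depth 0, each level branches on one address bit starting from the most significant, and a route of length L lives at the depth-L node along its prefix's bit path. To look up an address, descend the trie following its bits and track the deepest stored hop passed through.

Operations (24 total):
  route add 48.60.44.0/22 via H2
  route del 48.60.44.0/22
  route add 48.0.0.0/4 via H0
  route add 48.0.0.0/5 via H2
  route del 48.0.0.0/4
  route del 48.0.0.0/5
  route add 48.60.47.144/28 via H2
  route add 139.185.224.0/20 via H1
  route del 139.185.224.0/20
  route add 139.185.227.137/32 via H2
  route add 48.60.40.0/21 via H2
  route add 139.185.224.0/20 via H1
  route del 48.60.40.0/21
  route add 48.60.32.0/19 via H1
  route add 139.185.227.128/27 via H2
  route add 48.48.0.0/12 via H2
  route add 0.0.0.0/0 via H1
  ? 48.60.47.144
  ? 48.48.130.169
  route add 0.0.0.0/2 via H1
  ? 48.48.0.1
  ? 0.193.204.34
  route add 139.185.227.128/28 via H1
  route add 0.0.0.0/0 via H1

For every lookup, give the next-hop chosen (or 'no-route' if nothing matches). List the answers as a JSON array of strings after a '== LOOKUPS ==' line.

Apply in order:
  add 48.60.44.0/22 -> H2 at depth 22
  del 48.60.44.0/22 (clear depth 22)
  add 48.0.0.0/4 -> H0 at depth 4
  add 48.0.0.0/5 -> H2 at depth 5
  del 48.0.0.0/4 (clear depth 4)
  del 48.0.0.0/5 (clear depth 5)
  add 48.60.47.144/28 -> H2 at depth 28
  add 139.185.224.0/20 -> H1 at depth 20
  del 139.185.224.0/20 (clear depth 20)
  add 139.185.227.137/32 -> H2 at depth 32
  add 48.60.40.0/21 -> H2 at depth 21
  add 139.185.224.0/20 -> H1 at depth 20
  del 48.60.40.0/21 (clear depth 21)
  add 48.60.32.0/19 -> H1 at depth 19
  add 139.185.227.128/27 -> H2 at depth 27
  add 48.48.0.0/12 -> H2 at depth 12
  add 0.0.0.0/0 -> H1 at depth 0
  lookup 48.60.47.144: bits 0011000000111100001011111001 walk d0:H1→d1:-→d2:-→d3:-→d4:-→d5:-→d6:-→d7:-→d8:-→d9:-→d10:-→d11:-→d12:H2→d13:-→d14:-→d15:-→d16:-→d17:-→d18:-→d19:H1→d20:-→d21:-→d22:-→d23:-→d24:-→d25:-→d26:-→d27:-→d28:H2 -> H2
  lookup 48.48.130.169: bits 001100000011 walk d0:H1→d1:-→d2:-→d3:-→d4:-→d5:-→d6:-→d7:-→d8:-→d9:-→d10:-→d11:-→d12:H2 -> H2
  add 0.0.0.0/2 -> H1 at depth 2
  lookup 48.48.0.1: bits 001100000011 walk d0:H1→d1:-→d2:H1→d3:-→d4:-→d5:-→d6:-→d7:-→d8:-→d9:-→d10:-→d11:-→d12:H2 -> H2
  lookup 0.193.204.34: bits 00 walk d0:H1→d1:-→d2:H1 -> H1
  add 139.185.227.128/28 -> H1 at depth 28
  add 0.0.0.0/0 -> H1 at depth 0

== LOOKUPS ==
["H2","H2","H2","H1"]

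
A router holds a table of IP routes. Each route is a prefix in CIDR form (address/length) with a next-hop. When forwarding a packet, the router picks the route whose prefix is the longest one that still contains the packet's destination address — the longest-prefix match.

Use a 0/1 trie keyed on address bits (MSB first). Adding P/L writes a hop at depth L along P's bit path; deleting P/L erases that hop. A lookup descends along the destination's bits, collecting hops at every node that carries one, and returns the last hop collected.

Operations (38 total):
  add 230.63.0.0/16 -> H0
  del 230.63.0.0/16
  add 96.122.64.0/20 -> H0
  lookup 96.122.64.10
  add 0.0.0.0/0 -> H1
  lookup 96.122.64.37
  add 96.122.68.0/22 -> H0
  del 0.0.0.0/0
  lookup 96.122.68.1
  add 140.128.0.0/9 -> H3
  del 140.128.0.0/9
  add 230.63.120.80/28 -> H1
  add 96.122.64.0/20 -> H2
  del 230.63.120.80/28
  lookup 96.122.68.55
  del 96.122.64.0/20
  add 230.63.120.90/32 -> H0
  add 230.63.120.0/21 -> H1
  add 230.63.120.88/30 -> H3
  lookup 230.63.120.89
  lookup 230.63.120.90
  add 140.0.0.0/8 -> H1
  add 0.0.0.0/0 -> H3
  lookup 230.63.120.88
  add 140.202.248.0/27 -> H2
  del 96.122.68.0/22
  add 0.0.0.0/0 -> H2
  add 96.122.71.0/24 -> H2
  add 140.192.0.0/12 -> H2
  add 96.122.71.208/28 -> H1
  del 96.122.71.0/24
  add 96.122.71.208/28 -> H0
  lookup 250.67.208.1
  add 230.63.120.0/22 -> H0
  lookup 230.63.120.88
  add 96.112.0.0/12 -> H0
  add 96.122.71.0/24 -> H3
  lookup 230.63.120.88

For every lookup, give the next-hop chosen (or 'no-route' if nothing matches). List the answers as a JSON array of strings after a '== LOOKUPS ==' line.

Process each operation:
  add 230.63.0.0/16 -> H0 at depth 16
  - 230.63.0.0/16 clear@16
  add 96.122.64.0/20 -> H0 at depth 20
  Q 96.122.64.10: descend 01100000011110100100 ; hops seen [H0] ; pick H0
  add 0.0.0.0/0 -> H1 at depth 0
  Q 96.122.64.37: descend 01100000011110100100 ; hops seen [H1,H0] ; pick H0
  add 96.122.68.0/22 -> H0 at depth 22
  - 0.0.0.0/0 clear@0
  Q 96.122.68.1: descend 0110000001111010010001 ; hops seen [H0,H0] ; pick H0
  add 140.128.0.0/9 -> H3 at depth 9
  - 140.128.0.0/9 clear@9
  add 230.63.120.80/28 -> H1 at depth 28
  add 96.122.64.0/20 -> H2 at depth 20
  - 230.63.120.80/28 clear@28
  Q 96.122.68.55: descend 0110000001111010010001 ; hops seen [H2,H0] ; pick H0
  - 96.122.64.0/20 clear@20
  add 230.63.120.90/32 -> H0 at depth 32
  add 230.63.120.0/21 -> H1 at depth 21
  add 230.63.120.88/30 -> H3 at depth 30
  Q 230.63.120.89: descend 111001100011111101111000010110 ; hops seen [H1,H3] ; pick H3
  Q 230.63.120.90: descend 11100110001111110111100001011010 ; hops seen [H1,H3,H0] ; pick H0
  add 140.0.0.0/8 -> H1 at depth 8
  add 0.0.0.0/0 -> H3 at depth 0
  Q 230.63.120.88: descend 111001100011111101111000010110 ; hops seen [H3,H1,H3] ; pick H3
  add 140.202.248.0/27 -> H2 at depth 27
  - 96.122.68.0/22 clear@22
  add 0.0.0.0/0 -> H2 at depth 0
  add 96.122.71.0/24 -> H2 at depth 24
  add 140.192.0.0/12 -> H2 at depth 12
  add 96.122.71.208/28 -> H1 at depth 28
  - 96.122.71.0/24 clear@24
  add 96.122.71.208/28 -> H0 at depth 28
  Q 250.67.208.1: descend 111 ; hops seen [H2] ; pick H2
  add 230.63.120.0/22 -> H0 at depth 22
  Q 230.63.120.88: descend 111001100011111101111000010110 ; hops seen [H2,H1,H0,H3] ; pick H3
  add 96.112.0.0/12 -> H0 at depth 12
  add 96.122.71.0/24 -> H3 at depth 24
  Q 230.63.120.88: descend 111001100011111101111000010110 ; hops seen [H2,H1,H0,H3] ; pick H3

== LOOKUPS ==
["H0","H0","H0","H0","H3","H0","H3","H2","H3","H3"]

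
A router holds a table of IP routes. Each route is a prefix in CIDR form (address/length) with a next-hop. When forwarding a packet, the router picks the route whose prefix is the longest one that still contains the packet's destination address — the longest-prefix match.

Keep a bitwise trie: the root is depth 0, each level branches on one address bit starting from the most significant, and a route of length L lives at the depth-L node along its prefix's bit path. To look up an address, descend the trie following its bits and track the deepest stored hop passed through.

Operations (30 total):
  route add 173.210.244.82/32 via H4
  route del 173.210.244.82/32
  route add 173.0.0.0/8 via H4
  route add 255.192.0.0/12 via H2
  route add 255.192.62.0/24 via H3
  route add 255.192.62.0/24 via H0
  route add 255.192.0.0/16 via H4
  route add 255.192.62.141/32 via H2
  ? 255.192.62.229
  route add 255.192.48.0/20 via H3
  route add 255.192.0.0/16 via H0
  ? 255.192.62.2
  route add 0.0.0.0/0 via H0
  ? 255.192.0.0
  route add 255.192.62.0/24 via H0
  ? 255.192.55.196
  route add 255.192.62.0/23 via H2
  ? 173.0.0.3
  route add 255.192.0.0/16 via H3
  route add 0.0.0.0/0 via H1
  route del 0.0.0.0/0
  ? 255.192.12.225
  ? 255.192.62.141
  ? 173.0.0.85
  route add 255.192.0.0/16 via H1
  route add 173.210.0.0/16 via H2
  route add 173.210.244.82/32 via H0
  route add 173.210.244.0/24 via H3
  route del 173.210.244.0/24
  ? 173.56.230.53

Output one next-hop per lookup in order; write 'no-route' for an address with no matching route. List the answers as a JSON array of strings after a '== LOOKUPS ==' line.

Apply in order:
  + 173.210.244.82/32 (H4) depth=32
  - 173.210.244.82/32 clear@32
  + 173.0.0.0/8 (H4) depth=8
  + 255.192.0.0/12 (H2) depth=12
  + 255.192.62.0/24 (H3) depth=24
  + 255.192.62.0/24 (H0) depth=24
  + 255.192.0.0/16 (H4) depth=16
  + 255.192.62.141/32 (H2) depth=32
  Q 255.192.62.229: descend 1111111111000000001111101 ; hops seen [H2,H4,H0] ; pick H0
  + 255.192.48.0/20 (H3) depth=20
  + 255.192.0.0/16 (H0) depth=16
  Q 255.192.62.2: descend 111111111100000000111110 ; hops seen [H2,H0,H3,H0] ; pick H0
  + 0.0.0.0/0 (H0) depth=0
  Q 255.192.0.0: descend 111111111100000000 ; hops seen [H0,H2,H0] ; pick H0
  + 255.192.62.0/24 (H0) depth=24
  Q 255.192.55.196: descend 11111111110000000011 ; hops seen [H0,H2,H0,H3] ; pick H3
  + 255.192.62.0/23 (H2) depth=23
  Q 173.0.0.3: descend 10101101 ; hops seen [H0,H4] ; pick H4
  + 255.192.0.0/16 (H3) depth=16
  + 0.0.0.0/0 (H1) depth=0
  - 0.0.0.0/0 clear@0
  Q 255.192.12.225: descend 111111111100000000 ; hops seen [H2,H3] ; pick H3
  Q 255.192.62.141: descend 11111111110000000011111010001101 ; hops seen [H2,H3,H3,H2,H0,H2] ; pick H2
  Q 173.0.0.85: descend 10101101 ; hops seen [H4] ; pick H4
  + 255.192.0.0/16 (H1) depth=16
  + 173.210.0.0/16 (H2) depth=16
  + 173.210.244.82/32 (H0) depth=32
  + 173.210.244.0/24 (H3) depth=24
  - 173.210.244.0/24 clear@24
  Q 173.56.230.53: descend 10101101 ; hops seen [H4] ; pick H4

== LOOKUPS ==
["H0","H0","H0","H3","H4","H3","H2","H4","H4"]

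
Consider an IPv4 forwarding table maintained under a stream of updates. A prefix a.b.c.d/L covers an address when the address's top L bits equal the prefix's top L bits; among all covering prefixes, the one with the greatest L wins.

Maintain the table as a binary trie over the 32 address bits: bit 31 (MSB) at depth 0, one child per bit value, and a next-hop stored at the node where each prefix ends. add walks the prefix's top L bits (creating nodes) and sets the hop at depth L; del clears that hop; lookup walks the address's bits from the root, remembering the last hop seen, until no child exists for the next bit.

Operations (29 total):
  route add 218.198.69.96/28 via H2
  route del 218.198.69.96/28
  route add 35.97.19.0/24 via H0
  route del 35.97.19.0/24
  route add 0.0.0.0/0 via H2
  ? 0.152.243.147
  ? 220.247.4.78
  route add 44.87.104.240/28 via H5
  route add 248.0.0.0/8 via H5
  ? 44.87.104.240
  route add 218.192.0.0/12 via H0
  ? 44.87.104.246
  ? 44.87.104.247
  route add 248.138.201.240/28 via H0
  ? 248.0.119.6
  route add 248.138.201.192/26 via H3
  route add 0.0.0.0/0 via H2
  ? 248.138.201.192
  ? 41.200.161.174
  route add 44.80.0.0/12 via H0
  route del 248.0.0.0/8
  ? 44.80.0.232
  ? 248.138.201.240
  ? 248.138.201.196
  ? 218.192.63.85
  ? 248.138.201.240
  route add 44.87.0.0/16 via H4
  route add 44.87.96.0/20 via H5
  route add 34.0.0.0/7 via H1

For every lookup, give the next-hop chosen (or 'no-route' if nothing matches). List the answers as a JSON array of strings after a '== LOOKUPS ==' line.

Process each operation:
  add 218.198.69.96/28 -> H2 at depth 28
  - 218.198.69.96/28 clear@28
  add 35.97.19.0/24 -> H0 at depth 24
  - 35.97.19.0/24 clear@24
  add 0.0.0.0/0 -> H2 at depth 0
  Q 0.152.243.147: descend 00 ; hops seen [H2] ; pick H2
  Q 220.247.4.78: descend 11011 ; hops seen [H2] ; pick H2
  add 44.87.104.240/28 -> H5 at depth 28
  add 248.0.0.0/8 -> H5 at depth 8
  Q 44.87.104.240: descend 0010110001010111011010001111 ; hops seen [H2,H5] ; pick H5
  add 218.192.0.0/12 -> H0 at depth 12
  Q 44.87.104.246: descend 0010110001010111011010001111 ; hops seen [H2,H5] ; pick H5
  Q 44.87.104.247: descend 0010110001010111011010001111 ; hops seen [H2,H5] ; pick H5
  add 248.138.201.240/28 -> H0 at depth 28
  Q 248.0.119.6: descend 11111000 ; hops seen [H2,H5] ; pick H5
  add 248.138.201.192/26 -> H3 at depth 26
  add 0.0.0.0/0 -> H2 at depth 0
  Q 248.138.201.192: descend 11111000100010101100100111 ; hops seen [H2,H5,H3] ; pick H3
  Q 41.200.161.174: descend 00101 ; hops seen [H2] ; pick H2
  add 44.80.0.0/12 -> H0 at depth 12
  - 248.0.0.0/8 clear@8
  Q 44.80.0.232: descend 0010110001010 ; hops seen [H2,H0] ; pick H0
  Q 248.138.201.240: descend 1111100010001010110010011111 ; hops seen [H2,H3,H0] ; pick H0
  Q 248.138.201.196: descend 11111000100010101100100111 ; hops seen [H2,H3] ; pick H3
  Q 218.192.63.85: descend 1101101011000 ; hops seen [H2,H0] ; pick H0
  Q 248.138.201.240: descend 1111100010001010110010011111 ; hops seen [H2,H3,H0] ; pick H0
  add 44.87.0.0/16 -> H4 at depth 16
  add 44.87.96.0/20 -> H5 at depth 20
  add 34.0.0.0/7 -> H1 at depth 7

== LOOKUPS ==
["H2","H2","H5","H5","H5","H5","H3","H2","H0","H0","H3","H0","H0"]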